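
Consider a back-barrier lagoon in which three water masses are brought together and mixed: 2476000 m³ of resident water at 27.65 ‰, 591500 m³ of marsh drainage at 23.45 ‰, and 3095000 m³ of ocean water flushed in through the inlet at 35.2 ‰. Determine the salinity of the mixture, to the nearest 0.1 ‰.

Weighted by volume,
salt = 2,476,000×27.65 + 591,500×23.45 + 3,095,000×35.2 = 68,461,400 + 13,870,675 + 108,944,000 = 191,276,075
volume = 2,476,000 + 591,500 + 3,095,000 = 6,162,500 m³
S = 191,276,075 / 6,162,500 = 31.039 ‰

31.0 ‰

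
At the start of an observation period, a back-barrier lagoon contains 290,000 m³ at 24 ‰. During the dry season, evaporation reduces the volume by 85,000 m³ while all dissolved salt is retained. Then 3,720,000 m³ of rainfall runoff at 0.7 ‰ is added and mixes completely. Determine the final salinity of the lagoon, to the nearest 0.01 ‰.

2.44 ‰

After evaporation: salt = 290,000×24 = 6,960,000; volume = 290,000 − 85,000 = 205,000 m³
After mixing: salt = 6,960,000 + 3,720,000×0.7 = 9,564,000; volume = 205,000 + 3,720,000 = 3,925,000 m³
S = 9,564,000 / 3,925,000 = 2.4367 ‰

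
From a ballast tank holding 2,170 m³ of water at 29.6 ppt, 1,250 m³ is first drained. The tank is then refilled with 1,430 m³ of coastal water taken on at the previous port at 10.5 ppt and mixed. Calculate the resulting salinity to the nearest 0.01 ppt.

Remaining after removal: 920 m³ at 29.6 ppt (salt = 27,232)
After addition: salt = 27,232 + 1,430×10.5 = 42,247; volume = 2,350 m³
S = 42,247 / 2,350 = 17.9774 ppt

17.98 ppt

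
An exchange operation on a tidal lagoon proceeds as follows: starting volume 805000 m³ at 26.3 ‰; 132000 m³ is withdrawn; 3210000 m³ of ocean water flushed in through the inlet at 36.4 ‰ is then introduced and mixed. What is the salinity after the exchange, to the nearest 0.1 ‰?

Remaining after removal: 673,000 m³ at 26.3 ‰ (salt = 17,699,900)
After addition: salt = 17,699,900 + 3,210,000×36.4 = 134,543,900; volume = 3,883,000 m³
S = 134,543,900 / 3,883,000 = 34.6495 ‰

34.6 ‰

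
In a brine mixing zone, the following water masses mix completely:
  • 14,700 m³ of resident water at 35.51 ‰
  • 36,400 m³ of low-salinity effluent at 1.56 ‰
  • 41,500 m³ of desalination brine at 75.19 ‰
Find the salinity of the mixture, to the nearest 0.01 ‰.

Mass of salt is conserved:
salt = 14,700×35.51 + 36,400×1.56 + 41,500×75.19 = 521,997 + 56,784 + 3,120,385 = 3,699,166
volume = 14,700 + 36,400 + 41,500 = 92,600 m³
S = 3,699,166 / 92,600 = 39.9478 ‰

39.95 ‰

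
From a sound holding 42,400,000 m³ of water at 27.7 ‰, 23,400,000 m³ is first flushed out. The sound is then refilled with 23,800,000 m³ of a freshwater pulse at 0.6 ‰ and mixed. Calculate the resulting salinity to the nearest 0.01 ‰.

Remaining after removal: 19,000,000 m³ at 27.7 ‰ (salt = 526,300,000)
After addition: salt = 526,300,000 + 23,800,000×0.6 = 540,580,000; volume = 42,800,000 m³
S = 540,580,000 / 42,800,000 = 12.6304 ‰

12.63 ‰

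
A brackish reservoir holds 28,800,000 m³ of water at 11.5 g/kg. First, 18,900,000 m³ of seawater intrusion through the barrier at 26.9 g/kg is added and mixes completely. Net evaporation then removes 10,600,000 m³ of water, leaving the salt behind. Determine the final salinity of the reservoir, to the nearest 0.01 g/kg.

22.63 g/kg

After mixing: salt = 28,800,000×11.5 + 18,900,000×26.9 = 839,610,000; volume = 47,700,000 m³
After evaporation: salt unchanged = 839,610,000; volume = 47,700,000 − 10,600,000 = 37,100,000 m³
S = 839,610,000 / 37,100,000 = 22.631 g/kg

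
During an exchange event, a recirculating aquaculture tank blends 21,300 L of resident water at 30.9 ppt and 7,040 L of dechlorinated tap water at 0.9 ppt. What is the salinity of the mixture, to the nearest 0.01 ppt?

23.45 ppt

By conservation of dissolved salt,
salt = 21,300×30.9 + 7,040×0.9 = 658,170 + 6,336 = 664,506
volume = 21,300 + 7,040 = 28,340 L
S = 664,506 / 28,340 = 23.4476 ppt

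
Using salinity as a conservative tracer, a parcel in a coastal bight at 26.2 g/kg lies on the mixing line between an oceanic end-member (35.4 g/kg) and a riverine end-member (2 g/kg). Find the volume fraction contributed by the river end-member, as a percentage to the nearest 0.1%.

27.5%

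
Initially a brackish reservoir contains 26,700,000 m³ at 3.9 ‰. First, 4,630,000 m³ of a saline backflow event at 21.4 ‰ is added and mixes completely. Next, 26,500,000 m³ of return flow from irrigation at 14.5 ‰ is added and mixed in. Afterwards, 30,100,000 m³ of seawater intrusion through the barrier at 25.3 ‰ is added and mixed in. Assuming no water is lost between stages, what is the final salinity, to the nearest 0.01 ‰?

15.34 ‰

Salt balance:
Initial salt = 26,700,000×3.9 = 104,130,000
After stage 1: salt = 104,130,000 + 4,630,000×21.4 = 203,212,000; volume = 31,330,000 m³; S = 6.486 ‰
After stage 2: salt = 203,212,000 + 26,500,000×14.5 = 587,462,000; volume = 57,830,000 m³; S = 10.158 ‰
After stage 3: salt = 587,462,000 + 30,100,000×25.3 = 1,348,992,000; volume = 87,930,000 m³
S = 1,348,992,000 / 87,930,000 = 15.3417 ‰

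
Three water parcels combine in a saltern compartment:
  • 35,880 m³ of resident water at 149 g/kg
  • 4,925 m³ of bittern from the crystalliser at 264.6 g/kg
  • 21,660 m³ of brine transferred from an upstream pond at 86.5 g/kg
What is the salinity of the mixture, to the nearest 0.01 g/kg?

136.44 g/kg

Conserving salt mass:
salt = 35,880×149 + 4,925×264.6 + 21,660×86.5 = 5,346,120 + 1,303,155 + 1,873,590 = 8,522,865
volume = 35,880 + 4,925 + 21,660 = 62,465 m³
S = 8,522,865 / 62,465 = 136.4422 g/kg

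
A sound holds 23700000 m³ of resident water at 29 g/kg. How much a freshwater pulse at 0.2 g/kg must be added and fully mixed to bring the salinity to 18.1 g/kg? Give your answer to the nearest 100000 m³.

Salt balance: 23,700,000×29 + V×0.2 = (23,700,000+V)×18.1
687,300,000 + 0.2V = 428,970,000 + 18.1V
258,330,000 = 17.9V
V = 14,431,843.58 m³

14400000 m³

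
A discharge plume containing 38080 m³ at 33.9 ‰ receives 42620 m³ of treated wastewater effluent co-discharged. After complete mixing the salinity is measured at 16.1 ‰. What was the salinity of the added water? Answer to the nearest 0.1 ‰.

0.2 ‰

Salt balance: 38,080×33.9 + 42,620×S = 80,700×16.1
1,290,912 + 42,620·S = 1,299,270
S = (1,299,270 − 1,290,912) / 42,620 = 0.1961 ‰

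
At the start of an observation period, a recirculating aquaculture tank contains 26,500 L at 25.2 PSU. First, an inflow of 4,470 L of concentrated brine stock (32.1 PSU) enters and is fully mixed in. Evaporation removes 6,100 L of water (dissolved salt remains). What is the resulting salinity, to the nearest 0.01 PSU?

32.62 PSU

After mixing: salt = 26,500×25.2 + 4,470×32.1 = 811,287; volume = 30,970 L
After evaporation: salt unchanged = 811,287; volume = 30,970 − 6,100 = 24,870 L
S = 811,287 / 24,870 = 32.6211 PSU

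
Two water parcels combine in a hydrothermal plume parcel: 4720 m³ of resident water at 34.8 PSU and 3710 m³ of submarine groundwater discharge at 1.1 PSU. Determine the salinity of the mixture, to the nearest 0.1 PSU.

20.0 PSU

Mass of salt is conserved:
salt = 4,720×34.8 + 3,710×1.1 = 164,256 + 4,081 = 168,337
volume = 4,720 + 3,710 = 8,430 m³
S = 168,337 / 8,430 = 19.969 PSU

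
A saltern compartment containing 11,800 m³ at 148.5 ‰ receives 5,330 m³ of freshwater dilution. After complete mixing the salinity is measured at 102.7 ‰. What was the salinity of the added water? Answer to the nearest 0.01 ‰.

Salt balance: 11,800×148.5 + 5,330×S = 17,130×102.7
1,752,300 + 5,330·S = 1,759,251
S = (1,759,251 − 1,752,300) / 5,330 = 1.3041 ‰

1.30 ‰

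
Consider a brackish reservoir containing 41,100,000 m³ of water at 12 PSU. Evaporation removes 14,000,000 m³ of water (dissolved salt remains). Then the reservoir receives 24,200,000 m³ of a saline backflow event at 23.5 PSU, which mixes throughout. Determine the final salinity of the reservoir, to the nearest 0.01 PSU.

20.70 PSU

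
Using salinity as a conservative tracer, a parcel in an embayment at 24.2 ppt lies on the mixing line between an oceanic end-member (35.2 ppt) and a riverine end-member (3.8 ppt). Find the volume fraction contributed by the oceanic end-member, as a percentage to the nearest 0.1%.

Let g be the oceanic fraction. Salt balance per unit volume:
g×35.2 + (1−g)×3.8 = 24.2
g = (24.2 − 3.8) / (35.2 − 3.8) = 20.4/31.4 = 0.6497

65.0%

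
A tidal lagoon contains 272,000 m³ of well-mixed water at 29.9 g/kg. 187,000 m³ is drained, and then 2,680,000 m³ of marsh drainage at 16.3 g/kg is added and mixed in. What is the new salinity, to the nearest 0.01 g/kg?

16.72 g/kg

Remaining after removal: 85,000 m³ at 29.9 g/kg (salt = 2,541,500)
After addition: salt = 2,541,500 + 2,680,000×16.3 = 46,225,500; volume = 2,765,000 m³
S = 46,225,500 / 2,765,000 = 16.7181 g/kg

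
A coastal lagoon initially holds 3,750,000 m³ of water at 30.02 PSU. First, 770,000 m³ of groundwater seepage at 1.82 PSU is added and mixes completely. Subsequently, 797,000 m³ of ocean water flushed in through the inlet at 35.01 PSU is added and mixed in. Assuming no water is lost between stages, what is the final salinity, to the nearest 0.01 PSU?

Weighted by volume,
Initial salt = 3,750,000×30.02 = 112,575,000
After stage 1: salt = 112,575,000 + 770,000×1.82 = 113,976,400; volume = 4,520,000 m³; S = 25.216 PSU
After stage 2: salt = 113,976,400 + 797,000×35.01 = 141,879,370; volume = 5,317,000 m³
S = 141,879,370 / 5,317,000 = 26.6841 PSU

26.68 PSU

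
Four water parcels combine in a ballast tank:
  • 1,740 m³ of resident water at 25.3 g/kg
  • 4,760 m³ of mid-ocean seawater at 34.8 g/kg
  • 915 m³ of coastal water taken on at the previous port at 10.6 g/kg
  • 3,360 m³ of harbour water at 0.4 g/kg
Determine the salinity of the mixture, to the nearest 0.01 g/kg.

By conservation of dissolved salt,
salt = 1,740×25.3 + 4,760×34.8 + 915×10.6 + 3,360×0.4 = 44,022 + 165,648 + 9,699 + 1,344 = 220,713
volume = 1,740 + 4,760 + 915 + 3,360 = 10,775 m³
S = 220,713 / 10,775 = 20.4838 g/kg

20.48 g/kg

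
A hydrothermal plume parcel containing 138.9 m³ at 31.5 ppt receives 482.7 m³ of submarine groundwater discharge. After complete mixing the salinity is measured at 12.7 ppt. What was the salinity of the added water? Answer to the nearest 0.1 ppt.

7.3 ppt

Salt balance: 138.9×31.5 + 482.7×S = 621.6×12.7
4,375.35 + 482.7·S = 7,894.32
S = (7,894.32 − 4,375.35) / 482.7 = 7.2902 ppt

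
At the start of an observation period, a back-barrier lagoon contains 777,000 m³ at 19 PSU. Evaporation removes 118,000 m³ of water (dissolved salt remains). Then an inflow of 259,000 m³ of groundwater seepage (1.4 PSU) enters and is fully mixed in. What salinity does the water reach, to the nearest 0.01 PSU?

16.48 PSU

After evaporation: salt = 777,000×19 = 14,763,000; volume = 777,000 − 118,000 = 659,000 m³
After mixing: salt = 14,763,000 + 259,000×1.4 = 15,125,600; volume = 659,000 + 259,000 = 918,000 m³
S = 15,125,600 / 918,000 = 16.4767 PSU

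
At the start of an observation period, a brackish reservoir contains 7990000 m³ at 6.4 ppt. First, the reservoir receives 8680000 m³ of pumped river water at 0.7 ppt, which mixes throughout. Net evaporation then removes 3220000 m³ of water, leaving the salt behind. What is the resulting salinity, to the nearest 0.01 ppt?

After mixing: salt = 7,990,000×6.4 + 8,680,000×0.7 = 57,212,000; volume = 16,670,000 m³
After evaporation: salt unchanged = 57,212,000; volume = 16,670,000 − 3,220,000 = 13,450,000 m³
S = 57,212,000 / 13,450,000 = 4.2537 ppt

4.25 ppt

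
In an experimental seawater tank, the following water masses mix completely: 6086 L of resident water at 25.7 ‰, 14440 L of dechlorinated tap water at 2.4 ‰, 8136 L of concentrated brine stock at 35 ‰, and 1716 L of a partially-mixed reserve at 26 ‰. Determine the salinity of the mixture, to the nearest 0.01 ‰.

17.13 ‰

Total salt / total volume:
salt = 6,086×25.7 + 14,440×2.4 + 8,136×35 + 1,716×26 = 156,410.2 + 34,656 + 284,760 + 44,616 = 520,442.2
volume = 6,086 + 14,440 + 8,136 + 1,716 = 30,378 L
S = 520,442.2 / 30,378 = 17.1322 ‰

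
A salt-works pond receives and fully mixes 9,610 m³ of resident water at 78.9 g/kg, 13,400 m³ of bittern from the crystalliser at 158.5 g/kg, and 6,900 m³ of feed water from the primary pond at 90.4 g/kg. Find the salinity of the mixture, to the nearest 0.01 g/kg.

117.21 g/kg

By conservation of dissolved salt,
salt = 9,610×78.9 + 13,400×158.5 + 6,900×90.4 = 758,229 + 2,123,900 + 623,760 = 3,505,889
volume = 9,610 + 13,400 + 6,900 = 29,910 m³
S = 3,505,889 / 29,910 = 117.2146 g/kg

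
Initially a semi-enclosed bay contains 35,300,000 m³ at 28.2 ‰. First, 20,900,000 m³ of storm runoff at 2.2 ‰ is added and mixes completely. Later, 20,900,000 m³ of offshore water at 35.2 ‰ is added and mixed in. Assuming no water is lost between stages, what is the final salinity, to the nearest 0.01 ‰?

Salt balance:
Initial salt = 35,300,000×28.2 = 995,460,000
After stage 1: salt = 995,460,000 + 20,900,000×2.2 = 1,041,440,000; volume = 56,200,000 m³; S = 18.531 ‰
After stage 2: salt = 1,041,440,000 + 20,900,000×35.2 = 1,777,120,000; volume = 77,100,000 m³
S = 1,777,120,000 / 77,100,000 = 23.0495 ‰

23.05 ‰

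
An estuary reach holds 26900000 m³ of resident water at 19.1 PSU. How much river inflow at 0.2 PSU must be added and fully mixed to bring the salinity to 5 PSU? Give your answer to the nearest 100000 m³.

Salt balance: 26,900,000×19.1 + V×0.2 = (26,900,000+V)×5
513,790,000 + 0.2V = 134,500,000 + 5V
379,290,000 = 4.8V
V = 79,018,750 m³

79000000 m³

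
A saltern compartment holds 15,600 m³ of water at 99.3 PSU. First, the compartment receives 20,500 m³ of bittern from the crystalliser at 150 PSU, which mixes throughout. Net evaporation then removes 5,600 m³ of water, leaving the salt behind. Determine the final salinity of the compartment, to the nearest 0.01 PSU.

151.61 PSU

After mixing: salt = 15,600×99.3 + 20,500×150 = 4,624,080; volume = 36,100 m³
After evaporation: salt unchanged = 4,624,080; volume = 36,100 − 5,600 = 30,500 m³
S = 4,624,080 / 30,500 = 151.6092 PSU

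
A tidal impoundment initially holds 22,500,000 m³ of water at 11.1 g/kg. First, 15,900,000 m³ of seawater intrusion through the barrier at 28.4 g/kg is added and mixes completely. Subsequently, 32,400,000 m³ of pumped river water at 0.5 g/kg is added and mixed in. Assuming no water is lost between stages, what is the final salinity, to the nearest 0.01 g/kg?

Weighted by volume,
Initial salt = 22,500,000×11.1 = 249,750,000
After stage 1: salt = 249,750,000 + 15,900,000×28.4 = 701,310,000; volume = 38,400,000 m³; S = 18.263 g/kg
After stage 2: salt = 701,310,000 + 32,400,000×0.5 = 717,510,000; volume = 70,800,000 m³
S = 717,510,000 / 70,800,000 = 10.1343 g/kg

10.13 g/kg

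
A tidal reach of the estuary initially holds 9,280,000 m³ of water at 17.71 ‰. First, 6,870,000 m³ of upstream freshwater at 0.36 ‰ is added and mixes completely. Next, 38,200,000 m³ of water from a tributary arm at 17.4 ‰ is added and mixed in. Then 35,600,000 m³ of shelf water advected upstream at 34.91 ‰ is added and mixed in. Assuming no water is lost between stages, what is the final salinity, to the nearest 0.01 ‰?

23.06 ‰

Mass of salt is conserved:
Initial salt = 9,280,000×17.71 = 164,348,800
After stage 1: salt = 164,348,800 + 6,870,000×0.36 = 166,822,000; volume = 16,150,000 m³; S = 10.33 ‰
After stage 2: salt = 166,822,000 + 38,200,000×17.4 = 831,502,000; volume = 54,350,000 m³; S = 15.299 ‰
After stage 3: salt = 831,502,000 + 35,600,000×34.91 = 2,074,298,000; volume = 89,950,000 m³
S = 2,074,298,000 / 89,950,000 = 23.0606 ‰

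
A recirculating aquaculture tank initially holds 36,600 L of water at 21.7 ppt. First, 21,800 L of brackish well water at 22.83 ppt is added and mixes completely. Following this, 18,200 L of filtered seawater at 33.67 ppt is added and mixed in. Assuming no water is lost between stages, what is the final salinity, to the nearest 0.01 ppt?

Conserving salt mass:
Initial salt = 36,600×21.7 = 794,220
After stage 1: salt = 794,220 + 21,800×22.83 = 1,291,914; volume = 58,400 L; S = 22.122 ppt
After stage 2: salt = 1,291,914 + 18,200×33.67 = 1,904,708; volume = 76,600 L
S = 1,904,708 / 76,600 = 24.8656 ppt

24.87 ppt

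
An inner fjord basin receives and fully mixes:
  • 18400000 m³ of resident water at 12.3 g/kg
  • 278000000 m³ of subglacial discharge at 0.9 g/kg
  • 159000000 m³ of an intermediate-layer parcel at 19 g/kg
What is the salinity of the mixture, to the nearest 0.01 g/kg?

7.68 g/kg

Salt balance:
salt = 18,400,000×12.3 + 278,000,000×0.9 + 159,000,000×19 = 226,320,000 + 250,200,000 + 3,021,000,000 = 3,497,520,000
volume = 18,400,000 + 278,000,000 + 159,000,000 = 455,400,000 m³
S = 3,497,520,000 / 455,400,000 = 7.6801 g/kg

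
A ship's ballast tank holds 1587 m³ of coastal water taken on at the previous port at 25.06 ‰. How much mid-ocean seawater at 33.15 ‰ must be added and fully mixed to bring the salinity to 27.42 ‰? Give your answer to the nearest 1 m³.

Salt balance: 1,587×25.06 + V×33.15 = (1,587+V)×27.42
39,770.22 + 33.15V = 43,515.54 + 27.42V
3,745.32 = 5.73V
V = 653.63 m³

654 m³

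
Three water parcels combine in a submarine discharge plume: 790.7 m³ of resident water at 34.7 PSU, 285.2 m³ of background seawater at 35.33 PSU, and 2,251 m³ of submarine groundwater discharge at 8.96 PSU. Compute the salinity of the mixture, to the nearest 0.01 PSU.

Weighted by volume,
salt = 790.7×34.7 + 285.2×35.33 + 2,251×8.96 = 27,437.29 + 10,076.116 + 20,168.96 = 57,682.366
volume = 790.7 + 285.2 + 2,251 = 3,326.9 m³
S = 57,682.366 / 3,326.9 = 17.3382 PSU

17.34 PSU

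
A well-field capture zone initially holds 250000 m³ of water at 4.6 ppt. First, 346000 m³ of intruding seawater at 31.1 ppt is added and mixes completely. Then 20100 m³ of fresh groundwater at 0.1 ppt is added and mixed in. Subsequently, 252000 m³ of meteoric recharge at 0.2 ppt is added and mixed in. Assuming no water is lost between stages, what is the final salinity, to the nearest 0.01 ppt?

Conserving salt mass:
Initial salt = 250,000×4.6 = 1,150,000
After stage 1: salt = 1,150,000 + 346,000×31.1 = 11,910,600; volume = 596,000 m³; S = 19.984 ppt
After stage 2: salt = 11,910,600 + 20,100×0.1 = 11,912,610; volume = 616,100 m³; S = 19.336 ppt
After stage 3: salt = 11,912,610 + 252,000×0.2 = 11,963,010; volume = 868,100 m³
S = 11,963,010 / 868,100 = 13.7807 ppt

13.78 ppt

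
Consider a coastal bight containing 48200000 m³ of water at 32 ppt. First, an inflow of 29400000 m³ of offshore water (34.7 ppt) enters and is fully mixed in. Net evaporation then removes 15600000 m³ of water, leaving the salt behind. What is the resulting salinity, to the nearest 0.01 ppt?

41.33 ppt

After mixing: salt = 48,200,000×32 + 29,400,000×34.7 = 2,562,580,000; volume = 77,600,000 m³
After evaporation: salt unchanged = 2,562,580,000; volume = 77,600,000 − 15,600,000 = 62,000,000 m³
S = 2,562,580,000 / 62,000,000 = 41.3319 ppt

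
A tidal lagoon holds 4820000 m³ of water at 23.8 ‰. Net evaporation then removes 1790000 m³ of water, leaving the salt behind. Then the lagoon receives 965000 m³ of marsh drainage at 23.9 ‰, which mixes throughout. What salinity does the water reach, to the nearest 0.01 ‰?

After evaporation: salt = 4,820,000×23.8 = 114,716,000; volume = 4,820,000 − 1,790,000 = 3,030,000 m³
After mixing: salt = 114,716,000 + 965,000×23.9 = 137,779,500; volume = 3,030,000 + 965,000 = 3,995,000 m³
S = 137,779,500 / 3,995,000 = 34.488 ‰

34.49 ‰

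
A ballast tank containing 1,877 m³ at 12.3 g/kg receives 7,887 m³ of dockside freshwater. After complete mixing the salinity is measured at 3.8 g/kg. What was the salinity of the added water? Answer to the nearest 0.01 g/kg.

Salt balance: 1,877×12.3 + 7,887×S = 9,764×3.8
23,087.1 + 7,887·S = 37,103.2
S = (37,103.2 − 23,087.1) / 7,887 = 1.7771 g/kg

1.78 g/kg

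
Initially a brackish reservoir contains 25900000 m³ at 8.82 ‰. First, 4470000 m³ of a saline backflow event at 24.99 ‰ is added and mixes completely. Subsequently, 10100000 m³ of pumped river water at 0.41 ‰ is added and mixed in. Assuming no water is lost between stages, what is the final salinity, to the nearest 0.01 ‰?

8.51 ‰

Salt balance:
Initial salt = 25,900,000×8.82 = 228,438,000
After stage 1: salt = 228,438,000 + 4,470,000×24.99 = 340,143,300; volume = 30,370,000 m³; S = 11.2 ‰
After stage 2: salt = 340,143,300 + 10,100,000×0.41 = 344,284,300; volume = 40,470,000 m³
S = 344,284,300 / 40,470,000 = 8.5071 ‰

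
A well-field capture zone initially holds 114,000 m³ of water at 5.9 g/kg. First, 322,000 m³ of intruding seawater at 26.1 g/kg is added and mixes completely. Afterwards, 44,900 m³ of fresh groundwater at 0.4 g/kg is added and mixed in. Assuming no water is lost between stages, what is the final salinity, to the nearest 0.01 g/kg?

18.91 g/kg

By conservation of dissolved salt,
Initial salt = 114,000×5.9 = 672,600
After stage 1: salt = 672,600 + 322,000×26.1 = 9,076,800; volume = 436,000 m³; S = 20.818 g/kg
After stage 2: salt = 9,076,800 + 44,900×0.4 = 9,094,760; volume = 480,900 m³
S = 9,094,760 / 480,900 = 18.912 g/kg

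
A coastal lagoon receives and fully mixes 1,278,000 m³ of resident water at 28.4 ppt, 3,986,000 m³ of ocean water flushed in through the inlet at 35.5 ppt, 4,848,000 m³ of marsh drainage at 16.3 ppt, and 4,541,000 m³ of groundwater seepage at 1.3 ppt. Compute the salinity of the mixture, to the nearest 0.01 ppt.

17.93 ppt

Total salt / total volume:
salt = 1,278,000×28.4 + 3,986,000×35.5 + 4,848,000×16.3 + 4,541,000×1.3 = 36,295,200 + 141,503,000 + 79,022,400 + 5,903,300 = 262,723,900
volume = 1,278,000 + 3,986,000 + 4,848,000 + 4,541,000 = 14,653,000 m³
S = 262,723,900 / 14,653,000 = 17.9297 ppt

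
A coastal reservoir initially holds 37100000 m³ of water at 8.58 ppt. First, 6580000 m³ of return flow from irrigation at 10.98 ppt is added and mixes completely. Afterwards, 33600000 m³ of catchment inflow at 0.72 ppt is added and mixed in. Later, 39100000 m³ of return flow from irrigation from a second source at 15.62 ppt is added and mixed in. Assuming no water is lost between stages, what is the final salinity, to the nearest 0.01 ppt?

Conserving salt mass:
Initial salt = 37,100,000×8.58 = 318,318,000
After stage 1: salt = 318,318,000 + 6,580,000×10.98 = 390,566,400; volume = 43,680,000 m³; S = 8.942 ppt
After stage 2: salt = 390,566,400 + 33,600,000×0.72 = 414,758,400; volume = 77,280,000 m³; S = 5.367 ppt
After stage 3: salt = 414,758,400 + 39,100,000×15.62 = 1,025,500,400; volume = 116,380,000 m³
S = 1,025,500,400 / 116,380,000 = 8.8117 ppt

8.81 ppt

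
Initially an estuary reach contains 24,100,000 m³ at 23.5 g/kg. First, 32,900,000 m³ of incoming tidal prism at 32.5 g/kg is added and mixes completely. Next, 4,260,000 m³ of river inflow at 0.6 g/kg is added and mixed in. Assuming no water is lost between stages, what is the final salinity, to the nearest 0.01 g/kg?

Mass of salt is conserved:
Initial salt = 24,100,000×23.5 = 566,350,000
After stage 1: salt = 566,350,000 + 32,900,000×32.5 = 1,635,600,000; volume = 57,000,000 m³; S = 28.695 g/kg
After stage 2: salt = 1,635,600,000 + 4,260,000×0.6 = 1,638,156,000; volume = 61,260,000 m³
S = 1,638,156,000 / 61,260,000 = 26.741 g/kg

26.74 g/kg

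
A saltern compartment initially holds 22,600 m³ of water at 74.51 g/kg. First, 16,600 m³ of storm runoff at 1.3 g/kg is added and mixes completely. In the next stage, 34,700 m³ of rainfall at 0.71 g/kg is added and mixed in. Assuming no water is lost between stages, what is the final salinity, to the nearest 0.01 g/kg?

23.41 g/kg

Salt balance:
Initial salt = 22,600×74.51 = 1,683,926
After stage 1: salt = 1,683,926 + 16,600×1.3 = 1,705,506; volume = 39,200 m³; S = 43.508 g/kg
After stage 2: salt = 1,705,506 + 34,700×0.71 = 1,730,143; volume = 73,900 m³
S = 1,730,143 / 73,900 = 23.4119 g/kg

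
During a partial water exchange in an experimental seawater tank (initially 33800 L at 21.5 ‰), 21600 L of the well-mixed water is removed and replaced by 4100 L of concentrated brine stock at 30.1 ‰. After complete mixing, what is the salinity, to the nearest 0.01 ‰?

Remaining after removal: 12,200 L at 21.5 ‰ (salt = 262,300)
After addition: salt = 262,300 + 4,100×30.1 = 385,710; volume = 16,300 L
S = 385,710 / 16,300 = 23.6632 ‰

23.66 ‰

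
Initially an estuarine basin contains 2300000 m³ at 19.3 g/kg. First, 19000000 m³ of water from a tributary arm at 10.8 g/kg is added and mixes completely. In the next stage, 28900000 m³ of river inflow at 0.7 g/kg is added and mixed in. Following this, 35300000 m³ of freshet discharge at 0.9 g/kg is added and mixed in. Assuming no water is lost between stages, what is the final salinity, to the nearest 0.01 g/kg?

3.53 g/kg

Total salt / total volume:
Initial salt = 2,300,000×19.3 = 44,390,000
After stage 1: salt = 44,390,000 + 19,000,000×10.8 = 249,590,000; volume = 21,300,000 m³; S = 11.718 g/kg
After stage 2: salt = 249,590,000 + 28,900,000×0.7 = 269,820,000; volume = 50,200,000 m³; S = 5.375 g/kg
After stage 3: salt = 269,820,000 + 35,300,000×0.9 = 301,590,000; volume = 85,500,000 m³
S = 301,590,000 / 85,500,000 = 3.5274 g/kg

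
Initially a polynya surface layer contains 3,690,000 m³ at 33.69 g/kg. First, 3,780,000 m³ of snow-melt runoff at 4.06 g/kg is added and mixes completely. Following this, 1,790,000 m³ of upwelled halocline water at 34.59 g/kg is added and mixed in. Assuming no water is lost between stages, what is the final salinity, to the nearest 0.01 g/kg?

21.77 g/kg

Salt balance:
Initial salt = 3,690,000×33.69 = 124,316,100
After stage 1: salt = 124,316,100 + 3,780,000×4.06 = 139,662,900; volume = 7,470,000 m³; S = 18.697 g/kg
After stage 2: salt = 139,662,900 + 1,790,000×34.59 = 201,579,000; volume = 9,260,000 m³
S = 201,579,000 / 9,260,000 = 21.7688 g/kg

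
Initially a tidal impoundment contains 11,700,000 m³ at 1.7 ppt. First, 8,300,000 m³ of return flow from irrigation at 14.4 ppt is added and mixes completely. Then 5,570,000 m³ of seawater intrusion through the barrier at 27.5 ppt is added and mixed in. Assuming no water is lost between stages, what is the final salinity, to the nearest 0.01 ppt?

Conserving salt mass:
Initial salt = 11,700,000×1.7 = 19,890,000
After stage 1: salt = 19,890,000 + 8,300,000×14.4 = 139,410,000; volume = 20,000,000 m³; S = 6.971 ppt
After stage 2: salt = 139,410,000 + 5,570,000×27.5 = 292,585,000; volume = 25,570,000 m³
S = 292,585,000 / 25,570,000 = 11.4425 ppt

11.44 ppt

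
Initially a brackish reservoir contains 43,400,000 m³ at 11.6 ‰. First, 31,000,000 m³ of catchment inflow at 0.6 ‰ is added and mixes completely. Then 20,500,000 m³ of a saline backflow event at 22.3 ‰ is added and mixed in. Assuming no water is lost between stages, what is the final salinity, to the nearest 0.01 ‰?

10.32 ‰

Mass of salt is conserved:
Initial salt = 43,400,000×11.6 = 503,440,000
After stage 1: salt = 503,440,000 + 31,000,000×0.6 = 522,040,000; volume = 74,400,000 m³; S = 7.017 ‰
After stage 2: salt = 522,040,000 + 20,500,000×22.3 = 979,190,000; volume = 94,900,000 m³
S = 979,190,000 / 94,900,000 = 10.3181 ‰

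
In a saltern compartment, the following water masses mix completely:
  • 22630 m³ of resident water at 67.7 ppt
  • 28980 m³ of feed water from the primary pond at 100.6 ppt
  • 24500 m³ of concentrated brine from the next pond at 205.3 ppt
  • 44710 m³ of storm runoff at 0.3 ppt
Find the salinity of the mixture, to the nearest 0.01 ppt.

Total salt / total volume:
salt = 22,630×67.7 + 28,980×100.6 + 24,500×205.3 + 44,710×0.3 = 1,532,051 + 2,915,388 + 5,029,850 + 13,413 = 9,490,702
volume = 22,630 + 28,980 + 24,500 + 44,710 = 120,820 m³
S = 9,490,702 / 120,820 = 78.5524 ppt

78.55 ppt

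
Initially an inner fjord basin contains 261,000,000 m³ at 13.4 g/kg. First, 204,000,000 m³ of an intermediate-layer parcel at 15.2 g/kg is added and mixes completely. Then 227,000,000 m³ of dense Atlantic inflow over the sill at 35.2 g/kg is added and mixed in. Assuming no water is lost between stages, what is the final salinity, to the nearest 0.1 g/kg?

21.1 g/kg

Mass of salt is conserved:
Initial salt = 261,000,000×13.4 = 3,497,400,000
After stage 1: salt = 3,497,400,000 + 204,000,000×15.2 = 6,598,200,000; volume = 465,000,000 m³; S = 14.19 g/kg
After stage 2: salt = 6,598,200,000 + 227,000,000×35.2 = 14,588,600,000; volume = 692,000,000 m³
S = 14,588,600,000 / 692,000,000 = 21.0818 g/kg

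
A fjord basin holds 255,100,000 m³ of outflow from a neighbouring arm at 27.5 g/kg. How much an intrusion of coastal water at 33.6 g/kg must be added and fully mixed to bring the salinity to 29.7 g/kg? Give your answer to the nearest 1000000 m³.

Salt balance: 255,100,000×27.5 + V×33.6 = (255,100,000+V)×29.7
7,015,250,000 + 33.6V = 7,576,470,000 + 29.7V
561,220,000 = 3.9V
V = 143,902,564.1 m³

144000000 m³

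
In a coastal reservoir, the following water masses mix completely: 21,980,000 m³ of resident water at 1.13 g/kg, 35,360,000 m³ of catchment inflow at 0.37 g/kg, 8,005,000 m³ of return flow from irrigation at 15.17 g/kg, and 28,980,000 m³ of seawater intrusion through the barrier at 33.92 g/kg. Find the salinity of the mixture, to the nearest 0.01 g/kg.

Total salt / total volume:
salt = 21,980,000×1.13 + 35,360,000×0.37 + 8,005,000×15.17 + 28,980,000×33.92 = 24,837,400 + 13,083,200 + 121,435,850 + 983,001,600 = 1,142,358,050
volume = 21,980,000 + 35,360,000 + 8,005,000 + 28,980,000 = 94,325,000 m³
S = 1,142,358,050 / 94,325,000 = 12.1109 g/kg

12.11 g/kg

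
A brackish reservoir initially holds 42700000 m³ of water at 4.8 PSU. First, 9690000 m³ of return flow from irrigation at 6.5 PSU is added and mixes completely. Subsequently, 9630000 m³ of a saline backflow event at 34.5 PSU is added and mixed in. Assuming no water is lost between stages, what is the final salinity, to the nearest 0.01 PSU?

Total salt / total volume:
Initial salt = 42,700,000×4.8 = 204,960,000
After stage 1: salt = 204,960,000 + 9,690,000×6.5 = 267,945,000; volume = 52,390,000 m³; S = 5.114 PSU
After stage 2: salt = 267,945,000 + 9,630,000×34.5 = 600,180,000; volume = 62,020,000 m³
S = 600,180,000 / 62,020,000 = 9.6772 PSU

9.68 PSU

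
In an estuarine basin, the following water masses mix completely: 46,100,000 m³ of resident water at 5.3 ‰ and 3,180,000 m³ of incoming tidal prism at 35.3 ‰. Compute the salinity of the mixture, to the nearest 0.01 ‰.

7.24 ‰

Mass of salt is conserved:
salt = 46,100,000×5.3 + 3,180,000×35.3 = 244,330,000 + 112,254,000 = 356,584,000
volume = 46,100,000 + 3,180,000 = 49,280,000 m³
S = 356,584,000 / 49,280,000 = 7.2359 ‰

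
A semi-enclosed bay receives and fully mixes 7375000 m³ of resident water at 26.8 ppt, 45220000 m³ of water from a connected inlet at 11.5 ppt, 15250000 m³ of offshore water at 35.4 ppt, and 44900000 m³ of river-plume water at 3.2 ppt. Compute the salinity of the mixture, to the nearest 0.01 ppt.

Weighted by volume,
salt = 7,375,000×26.8 + 45,220,000×11.5 + 15,250,000×35.4 + 44,900,000×3.2 = 197,650,000 + 520,030,000 + 539,850,000 + 143,680,000 = 1,401,210,000
volume = 7,375,000 + 45,220,000 + 15,250,000 + 44,900,000 = 112,745,000 m³
S = 1,401,210,000 / 112,745,000 = 12.4281 ppt

12.43 ppt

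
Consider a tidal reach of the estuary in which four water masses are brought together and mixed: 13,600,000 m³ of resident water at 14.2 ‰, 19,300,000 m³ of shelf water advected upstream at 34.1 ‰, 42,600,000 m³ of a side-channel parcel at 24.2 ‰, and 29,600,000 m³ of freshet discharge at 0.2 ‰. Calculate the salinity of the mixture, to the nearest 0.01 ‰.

Mass of salt is conserved:
salt = 13,600,000×14.2 + 19,300,000×34.1 + 42,600,000×24.2 + 29,600,000×0.2 = 193,120,000 + 658,130,000 + 1,030,920,000 + 5,920,000 = 1,888,090,000
volume = 13,600,000 + 19,300,000 + 42,600,000 + 29,600,000 = 105,100,000 m³
S = 1,888,090,000 / 105,100,000 = 17.9647 ‰

17.96 ‰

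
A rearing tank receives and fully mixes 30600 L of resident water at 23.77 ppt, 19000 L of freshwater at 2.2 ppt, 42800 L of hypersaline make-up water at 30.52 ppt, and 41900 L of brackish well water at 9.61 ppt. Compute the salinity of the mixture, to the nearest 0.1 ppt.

Mass of salt is conserved:
salt = 30,600×23.77 + 19,000×2.2 + 42,800×30.52 + 41,900×9.61 = 727,362 + 41,800 + 1,306,256 + 402,659 = 2,478,077
volume = 30,600 + 19,000 + 42,800 + 41,900 = 134,300 L
S = 2,478,077 / 134,300 = 18.452 ppt

18.5 ppt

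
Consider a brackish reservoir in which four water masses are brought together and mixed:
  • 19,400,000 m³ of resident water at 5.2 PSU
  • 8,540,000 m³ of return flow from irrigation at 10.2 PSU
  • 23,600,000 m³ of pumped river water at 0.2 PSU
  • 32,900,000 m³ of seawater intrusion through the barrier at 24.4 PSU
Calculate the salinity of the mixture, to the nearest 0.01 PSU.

11.79 PSU

Total salt / total volume:
salt = 19,400,000×5.2 + 8,540,000×10.2 + 23,600,000×0.2 + 32,900,000×24.4 = 100,880,000 + 87,108,000 + 4,720,000 + 802,760,000 = 995,468,000
volume = 19,400,000 + 8,540,000 + 23,600,000 + 32,900,000 = 84,440,000 m³
S = 995,468,000 / 84,440,000 = 11.7891 PSU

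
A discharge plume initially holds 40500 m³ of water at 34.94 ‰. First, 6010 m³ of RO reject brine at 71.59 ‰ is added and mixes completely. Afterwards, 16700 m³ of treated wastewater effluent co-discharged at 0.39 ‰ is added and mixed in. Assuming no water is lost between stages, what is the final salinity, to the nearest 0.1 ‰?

29.3 ‰

Salt balance:
Initial salt = 40,500×34.94 = 1,415,070
After stage 1: salt = 1,415,070 + 6,010×71.59 = 1,845,325.9; volume = 46,510 m³; S = 39.676 ‰
After stage 2: salt = 1,845,325.9 + 16,700×0.39 = 1,851,838.9; volume = 63,210 m³
S = 1,851,838.9 / 63,210 = 29.2966 ‰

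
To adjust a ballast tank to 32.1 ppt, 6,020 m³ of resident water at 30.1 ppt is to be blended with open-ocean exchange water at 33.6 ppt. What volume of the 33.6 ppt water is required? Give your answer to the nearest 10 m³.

Salt balance: 6,020×30.1 + V×33.6 = (6,020+V)×32.1
181,202 + 33.6V = 193,242 + 32.1V
12,040 = 1.5V
V = 8,026.67 m³

8030 m³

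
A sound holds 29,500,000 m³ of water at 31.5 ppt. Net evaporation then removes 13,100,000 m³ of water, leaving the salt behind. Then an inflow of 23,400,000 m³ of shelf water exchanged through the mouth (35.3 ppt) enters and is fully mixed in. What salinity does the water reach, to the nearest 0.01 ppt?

44.10 ppt

After evaporation: salt = 29,500,000×31.5 = 929,250,000; volume = 29,500,000 − 13,100,000 = 16,400,000 m³
After mixing: salt = 929,250,000 + 23,400,000×35.3 = 1,755,270,000; volume = 16,400,000 + 23,400,000 = 39,800,000 m³
S = 1,755,270,000 / 39,800,000 = 44.1023 ppt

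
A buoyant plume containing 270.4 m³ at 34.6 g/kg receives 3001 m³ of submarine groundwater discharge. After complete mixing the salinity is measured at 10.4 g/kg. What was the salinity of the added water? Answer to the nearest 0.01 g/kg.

8.22 g/kg

Salt balance: 270.4×34.6 + 3,001×S = 3,271.4×10.4
9,355.84 + 3,001·S = 34,022.56
S = (34,022.56 − 9,355.84) / 3,001 = 8.2195 g/kg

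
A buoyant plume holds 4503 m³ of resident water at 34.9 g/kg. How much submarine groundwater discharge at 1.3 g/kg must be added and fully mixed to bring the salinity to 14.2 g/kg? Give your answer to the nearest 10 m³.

Salt balance: 4,503×34.9 + V×1.3 = (4,503+V)×14.2
157,154.7 + 1.3V = 63,942.6 + 14.2V
93,212.1 = 12.9V
V = 7,225.74 m³

7230 m³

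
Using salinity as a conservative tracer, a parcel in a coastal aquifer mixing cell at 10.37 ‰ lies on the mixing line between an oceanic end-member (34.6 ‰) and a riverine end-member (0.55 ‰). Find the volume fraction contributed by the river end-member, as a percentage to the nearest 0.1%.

71.2%

Let f be the freshwater fraction. Salt balance per unit volume:
f×0.55 + (1−f)×34.6 = 10.37
f = (34.6 − 10.37) / (34.6 − 0.55) = 24.23/34.05 = 0.7116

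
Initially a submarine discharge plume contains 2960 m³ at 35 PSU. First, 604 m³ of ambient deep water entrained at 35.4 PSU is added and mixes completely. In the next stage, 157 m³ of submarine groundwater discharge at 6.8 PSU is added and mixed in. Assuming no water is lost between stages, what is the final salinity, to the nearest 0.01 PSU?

33.88 PSU

Salt balance:
Initial salt = 2,960×35 = 103,600
After stage 1: salt = 103,600 + 604×35.4 = 124,981.6; volume = 3,564 m³; S = 35.068 PSU
After stage 2: salt = 124,981.6 + 157×6.8 = 126,049.2; volume = 3,721 m³
S = 126,049.2 / 3,721 = 33.8751 PSU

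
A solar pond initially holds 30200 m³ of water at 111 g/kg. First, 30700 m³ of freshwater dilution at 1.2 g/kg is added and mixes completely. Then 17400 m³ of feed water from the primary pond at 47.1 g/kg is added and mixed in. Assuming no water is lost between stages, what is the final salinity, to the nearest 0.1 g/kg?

53.7 g/kg

By conservation of dissolved salt,
Initial salt = 30,200×111 = 3,352,200
After stage 1: salt = 3,352,200 + 30,700×1.2 = 3,389,040; volume = 60,900 m³; S = 55.649 g/kg
After stage 2: salt = 3,389,040 + 17,400×47.1 = 4,208,580; volume = 78,300 m³
S = 4,208,580 / 78,300 = 53.7494 g/kg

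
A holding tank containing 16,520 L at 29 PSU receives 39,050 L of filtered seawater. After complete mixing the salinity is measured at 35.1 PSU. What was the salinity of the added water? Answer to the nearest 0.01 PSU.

37.68 PSU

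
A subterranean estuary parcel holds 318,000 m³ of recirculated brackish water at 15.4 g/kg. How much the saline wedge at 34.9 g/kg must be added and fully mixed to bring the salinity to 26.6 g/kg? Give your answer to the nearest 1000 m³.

Salt balance: 318,000×15.4 + V×34.9 = (318,000+V)×26.6
4,897,200 + 34.9V = 8,458,800 + 26.6V
3,561,600 = 8.3V
V = 429,108.43 m³

429000 m³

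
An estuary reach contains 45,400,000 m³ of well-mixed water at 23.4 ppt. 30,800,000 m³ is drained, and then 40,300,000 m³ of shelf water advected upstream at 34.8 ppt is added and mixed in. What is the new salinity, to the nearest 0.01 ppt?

Remaining after removal: 14,600,000 m³ at 23.4 ppt (salt = 341,640,000)
After addition: salt = 341,640,000 + 40,300,000×34.8 = 1,744,080,000; volume = 54,900,000 m³
S = 1,744,080,000 / 54,900,000 = 31.7683 ppt

31.77 ppt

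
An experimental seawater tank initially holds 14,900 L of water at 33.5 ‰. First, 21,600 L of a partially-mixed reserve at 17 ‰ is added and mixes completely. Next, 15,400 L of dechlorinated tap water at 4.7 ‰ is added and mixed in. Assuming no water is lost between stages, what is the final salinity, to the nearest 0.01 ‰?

18.09 ‰

By conservation of dissolved salt,
Initial salt = 14,900×33.5 = 499,150
After stage 1: salt = 499,150 + 21,600×17 = 866,350; volume = 36,500 L; S = 23.736 ‰
After stage 2: salt = 866,350 + 15,400×4.7 = 938,730; volume = 51,900 L
S = 938,730 / 51,900 = 18.0873 ‰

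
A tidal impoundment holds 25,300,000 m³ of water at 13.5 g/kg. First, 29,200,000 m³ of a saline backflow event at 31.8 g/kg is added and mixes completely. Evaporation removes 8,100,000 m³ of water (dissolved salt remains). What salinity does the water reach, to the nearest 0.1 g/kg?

After mixing: salt = 25,300,000×13.5 + 29,200,000×31.8 = 1,270,110,000; volume = 54,500,000 m³
After evaporation: salt unchanged = 1,270,110,000; volume = 54,500,000 − 8,100,000 = 46,400,000 m³
S = 1,270,110,000 / 46,400,000 = 27.3731 g/kg

27.4 g/kg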